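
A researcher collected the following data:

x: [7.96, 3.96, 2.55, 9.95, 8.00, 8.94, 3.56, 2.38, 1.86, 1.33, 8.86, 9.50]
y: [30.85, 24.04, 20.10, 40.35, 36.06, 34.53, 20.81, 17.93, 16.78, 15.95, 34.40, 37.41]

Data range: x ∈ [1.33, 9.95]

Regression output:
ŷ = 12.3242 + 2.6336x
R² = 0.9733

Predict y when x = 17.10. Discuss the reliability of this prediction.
The equation gives ŷ = 57.3588; however x = 17.10 is 7.15 units above the observed range, so this extrapolated value should not be trusted.

Prediction calculation:
ŷ = 12.3242 + 2.6336 × 17.10
ŷ = 57.3588

Reliability:
- Data range: x ∈ [1.33, 9.95]
- Prediction point: x = 17.10 is 7.15 units above the observed range → this is EXTRAPOLATION, not interpolation

Why that matters here:
- The standard error of prediction grows with (x − x̄)², and x = 17.10 is far from x̄ = 5.74
- The linear relationship may not hold outside the observed range

The R² = 0.9733 only validates the fit within [1.33, 9.95]; treat ŷ = 57.3588 with caution.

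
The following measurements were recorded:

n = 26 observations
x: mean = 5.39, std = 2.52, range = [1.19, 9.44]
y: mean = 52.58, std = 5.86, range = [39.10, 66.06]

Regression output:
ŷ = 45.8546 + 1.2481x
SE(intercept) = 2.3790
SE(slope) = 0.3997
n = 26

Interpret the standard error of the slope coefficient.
SE(slope) = 0.3997 measures the uncertainty in the estimated slope. The coefficient is estimated with moderate precision (SE/|β̂₁| = 32.0%).

SE(β̂₁) = 0.3997 says: if we drew many samples of n = 26 from the same population and refit each time, the fitted slopes would scatter with a standard deviation of roughly 0.3997 around the true β₁.

Relative precision:
- SE / |β̂₁| = 0.3997 / 1.2481 = 32.0%
- Rule of thumb (under 20%: precise; 20% to under 50%: moderately precise; 50% or more: imprecise) → moderately precise

Link to interval estimation: a confidence interval for β₁ is β̂₁ ± t* × 0.3997, so SE sets the half-width per unit of t*.

What drives SE(β̂₁): wider spread of x values → smaller SE.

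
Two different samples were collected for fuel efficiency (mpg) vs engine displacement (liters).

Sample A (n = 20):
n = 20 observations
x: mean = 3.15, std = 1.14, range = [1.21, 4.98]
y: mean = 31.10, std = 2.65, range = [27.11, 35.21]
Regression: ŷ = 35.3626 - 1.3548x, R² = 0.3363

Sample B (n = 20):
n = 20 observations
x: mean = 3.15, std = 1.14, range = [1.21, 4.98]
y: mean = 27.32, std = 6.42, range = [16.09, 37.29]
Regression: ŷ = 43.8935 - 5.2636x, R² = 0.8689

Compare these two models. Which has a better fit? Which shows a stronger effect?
Model B has the better fit (R² = 0.8689 vs 0.3363). Model B shows the stronger effect (|β₁| = 5.2636 vs 1.3548).

Model Comparison:

Which explains more variance? (R²)
- Model A: R² = 0.3363 → 33.63% of variance in fuel efficiency explained
- Model B: R² = 0.8689 → 86.89% of variance in fuel efficiency explained
- 0.8689 > 0.3363 → Model B has the better fit

Effect size (slope magnitude):
- Model A: β₁ = -1.3548 → predicted fuel efficiency falls 1.3548 mpg per additional liter of engine displacement
- Model B: β₁ = -5.2636 → predicted fuel efficiency falls 5.2636 mpg per additional liter of engine displacement
- |-1.3548| < |-5.2636| → Model B shows the stronger marginal effect

Note: A steeper slope doesn't make a better model if the scatter around the line is large.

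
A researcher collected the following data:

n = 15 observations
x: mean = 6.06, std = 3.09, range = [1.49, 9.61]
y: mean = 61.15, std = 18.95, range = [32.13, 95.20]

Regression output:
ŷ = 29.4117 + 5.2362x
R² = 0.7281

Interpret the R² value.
The model explains 72.81% of the variance in y (R² = 0.7281), leaving 27.19% unexplained; the fit is strong.

R² (coefficient of determination) measures the proportion of variance in y explained by the regression model.

Here R² = 0.7281:
- Explained: 72.81% of the variation in y
- Unexplained (residual): 100% − 72.81% = 27.19%
- Rule of thumb (below 0.3 weak; 0.3 to below 0.7 moderate; 0.7 and above strong) → strong

Equivalently, for simple linear regression R² = r², so |r| = √0.7281 ≈ 0.8533.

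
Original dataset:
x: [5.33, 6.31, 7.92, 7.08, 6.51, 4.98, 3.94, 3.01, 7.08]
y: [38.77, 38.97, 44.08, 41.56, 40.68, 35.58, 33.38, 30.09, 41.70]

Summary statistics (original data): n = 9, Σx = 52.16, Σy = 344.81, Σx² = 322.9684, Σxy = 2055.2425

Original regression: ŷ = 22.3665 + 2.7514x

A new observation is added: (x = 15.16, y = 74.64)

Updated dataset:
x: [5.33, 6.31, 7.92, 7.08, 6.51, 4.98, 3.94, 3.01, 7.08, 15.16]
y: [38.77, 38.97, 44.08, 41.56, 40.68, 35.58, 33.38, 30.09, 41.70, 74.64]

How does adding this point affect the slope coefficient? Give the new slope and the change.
Adding the point moves β₁ from 2.7514 to 3.6452, i.e. it increases by 0.8938 (+32.5%).

The new point has HIGH LEVERAGE: x = 15.16 is far from the original mean x̄ = 52.16/9 ≈ 5.80 (original range [3.01, 7.92]).

Step 1: Update the sums with the new point (n goes from 9 to 10)
Σx  = 52.16 + 15.16 = 67.32
Σy  = 344.81 + 74.64 = 419.45
Σx² = 322.9684 + 15.16² = 322.9684 + 229.8256 = 552.7940
Σxy = 2055.2425 + 15.16×74.64 = 2055.2425 + 1131.5424 = 3186.7849

Step 2: Recompute the slope with b₁ = (nΣxy − ΣxΣy) / (nΣx² − (Σx)²)
Numerator   = 10×3186.7849 − 67.32×419.45 = 31867.8490 − 28237.3740 = 3630.4750
Denominator = 10×552.7940 − 67.32² = 5527.9400 − 4531.9824 = 995.9576
b₁(new) = 3630.4750 / 995.9576 = 3.6452

(Same formula on the original sums: (9×2055.2425 − 52.16×344.81) / (9×322.9684 − 52.16²) = 511.8929 / 186.0500 = 2.7514, matching the given fit.)

Step 3: Change in slope
Δβ₁ = 3.6452 − 2.7514 = +0.8938
Relative change = +0.8938 / 2.7514 × 100% = +32.5%
→ the slope increases when the point is added.

Because the point sits above the extension of the original line at a high-leverage x, it tilts the fit up.
In practice: refit with and without it and report both if conclusions differ; check such a point for data-entry or measurement error.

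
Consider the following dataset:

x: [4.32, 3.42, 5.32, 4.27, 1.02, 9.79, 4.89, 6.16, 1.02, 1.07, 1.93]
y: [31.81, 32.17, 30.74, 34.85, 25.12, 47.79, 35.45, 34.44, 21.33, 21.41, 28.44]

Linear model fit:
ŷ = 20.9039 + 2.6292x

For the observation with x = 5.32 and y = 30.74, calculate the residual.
Residual = -4.1512

The residual is the difference between the actual value and the predicted value:

Residual = y - ŷ

Step 1: Calculate predicted value
ŷ = 20.9039 + 2.6292 × 5.32
ŷ = 34.8912

Step 2: Calculate residual
Residual = 30.74 - 34.8912
Residual = -4.1512

Sign check: y < ŷ, so the point is below the line and the fit overestimates here.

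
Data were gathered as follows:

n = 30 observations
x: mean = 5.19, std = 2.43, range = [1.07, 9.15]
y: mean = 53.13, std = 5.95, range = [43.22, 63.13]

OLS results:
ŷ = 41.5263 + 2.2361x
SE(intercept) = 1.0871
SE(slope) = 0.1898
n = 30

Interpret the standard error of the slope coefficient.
SE(β̂₁) = 0.1898 is the estimated standard deviation of the slope estimate across repeated samples; relative to β̂₁ = 2.2361 that is 8.5%, a precise estimate.

What SE measures:
- The standard error quantifies the sampling variability of the coefficient estimate
- It is the estimated standard deviation of β̂₁ across hypothetical repeated samples of the same size
- Smaller SE → more precise estimate

Relative precision:
- SE / |β̂₁| = 0.1898 / 2.2361 = 8.5%
- Rule of thumb (under 20%: precise; 20% to under 50%: moderately precise; 50% or more: imprecise) → precise

Link to the t-test: t = β̂₁ / SE(β̂₁) = 2.2361 / 0.1898 = 11.7813, the statistic for H₀: β₁ = 0.

What drives SE(β̂₁): wider spread of x values → smaller SE; larger n (here n = 30) → smaller SE.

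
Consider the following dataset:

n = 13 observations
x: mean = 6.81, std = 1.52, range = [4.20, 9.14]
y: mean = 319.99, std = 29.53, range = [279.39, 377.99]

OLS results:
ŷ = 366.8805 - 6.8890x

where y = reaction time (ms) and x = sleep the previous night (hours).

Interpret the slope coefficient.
An increase of one hour in sleep is associated with a 6.8890 ms decrease in predicted reaction time.

The slope coefficient β₁ = -6.8890 represents the marginal effect of sleep on reaction time.

Interpretation:
- Sleep up by 1 hour → predicted reaction time decreases by 6.8890 ms
- The effect is assumed constant over the observed range of x (linearity)
- The sign (−) gives the direction; the magnitude 6.8890 gives the size of the effect per hour

The intercept β₀ = 366.8805 is the predicted reaction time when sleep = 0; since the smallest observed x is 4.20, this is an extrapolation and mainly anchors the line.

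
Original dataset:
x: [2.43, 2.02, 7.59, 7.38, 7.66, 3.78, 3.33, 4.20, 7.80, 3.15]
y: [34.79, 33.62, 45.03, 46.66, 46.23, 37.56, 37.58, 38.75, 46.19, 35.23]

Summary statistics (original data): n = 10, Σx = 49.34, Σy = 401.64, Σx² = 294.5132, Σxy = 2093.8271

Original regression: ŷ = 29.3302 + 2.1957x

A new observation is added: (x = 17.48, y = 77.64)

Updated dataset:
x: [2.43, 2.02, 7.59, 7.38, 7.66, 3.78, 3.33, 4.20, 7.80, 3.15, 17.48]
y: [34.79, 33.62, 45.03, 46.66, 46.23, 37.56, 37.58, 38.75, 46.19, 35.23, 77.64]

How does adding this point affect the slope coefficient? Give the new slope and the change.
Adding the point moves β₁ from 2.1957 to 2.7789, i.e. it increases by 0.5832 (+26.6%).

The new point has HIGH LEVERAGE: x = 17.48 is far from the original mean x̄ = 49.34/10 ≈ 4.93 (original range [2.02, 7.80]).

Step 1: Update the sums with the new point (n goes from 10 to 11)
Σx  = 49.34 + 17.48 = 66.82
Σy  = 401.64 + 77.64 = 479.28
Σx² = 294.5132 + 17.48² = 294.5132 + 305.5504 = 600.0636
Σxy = 2093.8271 + 17.48×77.64 = 2093.8271 + 1357.1472 = 3450.9743

Step 2: Recompute the slope with b₁ = (nΣxy − ΣxΣy) / (nΣx² − (Σx)²)
Numerator   = 11×3450.9743 − 66.82×479.28 = 37960.7173 − 32025.4896 = 5935.2277
Denominator = 11×600.0636 − 66.82² = 6600.6996 − 4464.9124 = 2135.7872
b₁(new) = 5935.2277 / 2135.7872 = 2.7789

(Same formula on the original sums: (10×2093.8271 − 49.34×401.64) / (10×294.5132 − 49.34²) = 1121.3534 / 510.6964 = 2.1957, matching the given fit.)

Step 3: Change in slope
Δβ₁ = 2.7789 − 2.1957 = +0.5832
Relative change = +0.5832 / 2.1957 × 100% = +26.6%
→ the slope increases when the point is added.

A high-leverage point only changes the slope if it is off the original line; here y = 77.64 is above the original trend, so the slope increases.
In practice: investigate whether it comes from the same population as the rest of the sample; refit with and without it and report both if conclusions differ.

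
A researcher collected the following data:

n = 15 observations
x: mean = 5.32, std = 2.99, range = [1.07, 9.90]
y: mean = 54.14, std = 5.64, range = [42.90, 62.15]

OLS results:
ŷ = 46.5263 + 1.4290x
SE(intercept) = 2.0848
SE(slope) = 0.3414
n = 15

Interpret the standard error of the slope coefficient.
The slope 1.4290 is pinned down to within about ±0.3414 (one SE) by these data — relative uncertainty 23.9%, i.e. moderately precise.

SE(β̂₁) = 0.3414 says: if we drew many samples of n = 15 from the same population and refit each time, the fitted slopes would scatter with a standard deviation of roughly 0.3414 around the true β₁.

Relative precision:
- SE / |β̂₁| = 0.3414 / 1.4290 = 23.9%
- Rule of thumb (under 20%: precise; 20% to under 50%: moderately precise; 50% or more: imprecise) → moderately precise

Link to the t-test: t = β̂₁ / SE(β̂₁) = 1.4290 / 0.3414 = 4.1857, the statistic for H₀: β₁ = 0.

What drives SE(β̂₁): larger n (here n = 15) → smaller SE.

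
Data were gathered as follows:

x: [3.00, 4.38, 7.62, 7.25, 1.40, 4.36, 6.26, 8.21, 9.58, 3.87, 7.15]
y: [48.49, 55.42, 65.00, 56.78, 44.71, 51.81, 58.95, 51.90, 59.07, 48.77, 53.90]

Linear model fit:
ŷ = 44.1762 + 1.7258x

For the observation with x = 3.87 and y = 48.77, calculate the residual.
Residual = -2.0850

The residual is the difference between the actual value and the predicted value:

Residual = y - ŷ

Step 1: Calculate predicted value
ŷ = 44.1762 + 1.7258 × 3.87
ŷ = 50.8550

Step 2: Calculate residual
Residual = 48.77 - 50.8550
Residual = -2.0850

Sign check: y < ŷ, so the point is below the line and the fit overestimates here.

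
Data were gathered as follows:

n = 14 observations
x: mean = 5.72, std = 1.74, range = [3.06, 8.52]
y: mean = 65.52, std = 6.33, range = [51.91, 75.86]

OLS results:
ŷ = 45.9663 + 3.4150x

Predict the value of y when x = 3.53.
ŷ = 58.0213

Plug x = 3.53 into the fitted line:

ŷ = 45.9663 + 3.4150 × 3.53
ŷ = 45.9663 + 12.0550
ŷ = 58.0213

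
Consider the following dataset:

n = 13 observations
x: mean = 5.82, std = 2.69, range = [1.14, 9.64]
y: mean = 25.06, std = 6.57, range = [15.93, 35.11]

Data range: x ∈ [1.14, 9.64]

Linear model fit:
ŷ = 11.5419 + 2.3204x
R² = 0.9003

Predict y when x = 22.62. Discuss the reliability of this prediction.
The equation gives ŷ = 64.0293; however x = 22.62 is 12.98 units above the observed range, so this extrapolated value should not be trusted.

Prediction calculation:
ŷ = 11.5419 + 2.3204 × 22.62
ŷ = 64.0293

Reliability:
- Data range: x ∈ [1.14, 9.64]
- Prediction point: x = 22.62 is 12.98 units above the observed range → this is EXTRAPOLATION, not interpolation

Why that matters here:
- Real relationships often flatten, saturate, or turn nonlinear at extremes
- There are no observations near this x to validate the fitted line there
- The linear relationship may not hold outside the observed range

Report the number if required, but flag clearly that it is an extrapolation.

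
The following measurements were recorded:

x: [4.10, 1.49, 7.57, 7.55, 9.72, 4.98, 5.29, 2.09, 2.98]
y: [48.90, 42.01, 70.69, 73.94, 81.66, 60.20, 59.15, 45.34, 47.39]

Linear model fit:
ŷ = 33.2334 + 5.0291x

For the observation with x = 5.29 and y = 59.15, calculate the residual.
Residual = -0.6873

The residual is the difference between the actual value and the predicted value:

Residual = y - ŷ

Step 1: Calculate predicted value
ŷ = 33.2334 + 5.0291 × 5.29
ŷ = 59.8373

Step 2: Calculate residual
Residual = 59.15 - 59.8373
Residual = -0.6873

The residual is negative, so the observed y = 59.15 sits below the regression line (the line overestimates it by 0.6873).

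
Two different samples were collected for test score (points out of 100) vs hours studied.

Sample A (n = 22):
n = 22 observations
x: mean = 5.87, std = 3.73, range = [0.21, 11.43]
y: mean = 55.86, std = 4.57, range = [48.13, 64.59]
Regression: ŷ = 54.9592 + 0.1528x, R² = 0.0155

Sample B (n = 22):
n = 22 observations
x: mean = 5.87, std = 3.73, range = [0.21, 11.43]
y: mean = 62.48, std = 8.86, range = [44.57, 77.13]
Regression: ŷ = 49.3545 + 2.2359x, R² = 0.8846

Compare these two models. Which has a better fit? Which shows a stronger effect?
Model B has the better fit (R² = 0.8846 vs 0.0155). Model B shows the stronger effect (|β₁| = 2.2359 vs 0.1528).

Model Comparison:

Fit — compare R²:
- Model A: R² = 0.0155 → 1.55% of variance in test score explained
- Model B: R² = 0.8846 → 88.46% of variance in test score explained
- 0.8846 > 0.0155 → Model B has the better fit

Which has the larger per-hour effect? (|β₁|)
- Model A: β₁ = 0.1528 → predicted test score rises 0.1528 points per additional hour of study time
- Model B: β₁ = 2.2359 → predicted test score rises 2.2359 points per additional hour of study time
- |0.1528| < |2.2359| → Model B shows the stronger marginal effect

Note: A better fit (higher R²) doesn't necessarily mean a more important relationship.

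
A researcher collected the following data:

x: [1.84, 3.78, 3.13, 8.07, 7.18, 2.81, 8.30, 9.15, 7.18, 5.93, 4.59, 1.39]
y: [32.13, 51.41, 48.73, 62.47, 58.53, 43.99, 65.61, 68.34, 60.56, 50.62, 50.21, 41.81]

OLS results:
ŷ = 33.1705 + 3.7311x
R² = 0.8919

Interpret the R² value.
The model explains 89.19% of the variance in y (R² = 0.8919), leaving 10.81% unexplained; the fit is strong.

R² (coefficient of determination) measures the proportion of variance in y explained by the regression model.

Here R² = 0.8919:
- Explained: 89.19% of the variation in y
- Unexplained (residual): 100% − 89.19% = 10.81%
- Rule of thumb (below 0.3 weak; 0.3 to below 0.7 moderate; 0.7 and above strong) → strong

Note: R² never decreases when predictors are added, so it should not be used alone to compare models of different size.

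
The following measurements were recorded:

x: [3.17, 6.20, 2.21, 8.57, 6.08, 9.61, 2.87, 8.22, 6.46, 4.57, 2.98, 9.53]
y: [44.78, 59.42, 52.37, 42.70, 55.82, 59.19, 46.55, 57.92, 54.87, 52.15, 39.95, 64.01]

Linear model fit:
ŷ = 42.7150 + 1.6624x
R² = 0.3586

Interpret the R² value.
R² = 0.3586 means 35.86% of the variation in y is explained by the linear relationship with x. This indicates a moderate fit.

R² (coefficient of determination) measures the proportion of variance in y explained by the regression model.

Here R² = 0.3586:
- Explained: 35.86% of the variation in y
- Unexplained (residual): 100% − 35.86% = 64.14%
- Rule of thumb (below 0.3 weak; 0.3 to below 0.7 moderate; 0.7 and above strong) → moderate

Note: R² never decreases when predictors are added, so it should not be used alone to compare models of different size.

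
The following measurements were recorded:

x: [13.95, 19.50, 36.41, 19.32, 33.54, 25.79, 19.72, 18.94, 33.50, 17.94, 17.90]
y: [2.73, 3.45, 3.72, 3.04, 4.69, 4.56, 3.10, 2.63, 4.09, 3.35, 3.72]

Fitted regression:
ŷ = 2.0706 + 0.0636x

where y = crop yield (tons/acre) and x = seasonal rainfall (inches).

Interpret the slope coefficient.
On average, crop yield is about 0.0636 tons/acre higher for every extra inch of rainfall.

β₁ = 0.0636 is the change in predicted crop yield (tons/acre) per additional inch of rainfall.

Interpretation:
- Rainfall up by 1 inch → predicted crop yield increases by 0.0636 tons/acre
- This is a linear approximation: the same per-unit change is assumed across the whole observed x range
- The slope describes association in these data, not necessarily a causal effect

(β₀ = 2.0706 is the fitted value at x = 0 and is not part of the slope interpretation.)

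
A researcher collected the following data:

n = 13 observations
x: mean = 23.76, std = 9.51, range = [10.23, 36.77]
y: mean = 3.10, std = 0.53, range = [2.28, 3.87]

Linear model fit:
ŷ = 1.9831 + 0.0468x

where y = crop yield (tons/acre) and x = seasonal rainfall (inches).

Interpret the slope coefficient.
On average, crop yield is about 0.0468 tons/acre higher for every extra inch of rainfall.

The slope coefficient β₁ = 0.0468 represents the marginal effect of rainfall on crop yield.

Interpretation:
- Rainfall up by 1 inch → predicted crop yield increases by 0.0468 tons/acre
- The effect is assumed constant over the observed range of x (linearity)
- The sign (+) gives the direction; the magnitude 0.0468 gives the size of the effect per inch

(β₀ = 1.9831 is the fitted value at x = 0 and is not part of the slope interpretation.)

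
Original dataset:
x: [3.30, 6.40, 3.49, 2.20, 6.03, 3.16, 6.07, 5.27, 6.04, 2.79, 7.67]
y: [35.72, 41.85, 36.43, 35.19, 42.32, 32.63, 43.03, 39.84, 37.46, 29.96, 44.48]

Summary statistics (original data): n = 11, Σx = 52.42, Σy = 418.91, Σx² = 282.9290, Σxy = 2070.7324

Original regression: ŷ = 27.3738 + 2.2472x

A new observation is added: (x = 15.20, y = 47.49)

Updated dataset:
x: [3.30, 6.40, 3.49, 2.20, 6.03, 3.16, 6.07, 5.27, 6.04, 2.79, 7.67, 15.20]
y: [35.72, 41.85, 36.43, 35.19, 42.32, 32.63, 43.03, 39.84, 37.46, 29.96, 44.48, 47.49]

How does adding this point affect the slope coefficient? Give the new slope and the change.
Adding the point moves β₁ from 2.2472 to 1.2369, i.e. it decreases by 1.0103 (-45.0%).

The new point has HIGH LEVERAGE: x = 15.20 is far from the original mean x̄ = 52.42/11 ≈ 4.77 (original range [2.20, 7.67]).

Step 1: Update the sums with the new point (n goes from 11 to 12)
Σx  = 52.42 + 15.20 = 67.62
Σy  = 418.91 + 47.49 = 466.40
Σx² = 282.9290 + 15.20² = 282.9290 + 231.0400 = 513.9690
Σxy = 2070.7324 + 15.20×47.49 = 2070.7324 + 721.8480 = 2792.5804

Step 2: Recompute the slope with b₁ = (nΣxy − ΣxΣy) / (nΣx² − (Σx)²)
Numerator   = 12×2792.5804 − 67.62×466.40 = 33510.9648 − 31537.9680 = 1972.9968
Denominator = 12×513.9690 − 67.62² = 6167.6280 − 4572.4644 = 1595.1636
b₁(new) = 1972.9968 / 1595.1636 = 1.2369

(Same formula on the original sums: (11×2070.7324 − 52.42×418.91) / (11×282.9290 − 52.42²) = 818.7942 / 364.3626 = 2.2472, matching the given fit.)

Step 3: Change in slope
Δβ₁ = 1.2369 − 2.2472 = -1.0103
Relative change = -1.0103 / 2.2472 × 100% = -45.0%
→ the slope decreases when the point is added.

A high-leverage point only changes the slope if it is off the original line; here y = 47.49 is below the original trend, so the slope decreases.
In practice: examine leverage (hᵢ) and Cook's distance rather than deleting it automatically.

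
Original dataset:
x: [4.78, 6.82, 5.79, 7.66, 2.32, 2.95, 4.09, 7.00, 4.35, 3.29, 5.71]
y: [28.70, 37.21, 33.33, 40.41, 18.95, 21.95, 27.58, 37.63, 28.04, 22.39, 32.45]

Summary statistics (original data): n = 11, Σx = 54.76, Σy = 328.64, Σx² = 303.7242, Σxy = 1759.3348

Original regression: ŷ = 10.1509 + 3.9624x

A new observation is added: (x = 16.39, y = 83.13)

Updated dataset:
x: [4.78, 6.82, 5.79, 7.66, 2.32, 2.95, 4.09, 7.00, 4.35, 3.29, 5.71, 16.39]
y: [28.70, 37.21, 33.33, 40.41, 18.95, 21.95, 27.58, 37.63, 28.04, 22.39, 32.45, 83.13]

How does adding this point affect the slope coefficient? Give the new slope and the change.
Adding the point moves β₁ from 3.9624 to 4.5209, i.e. it increases by 0.5585 (+14.1%).

x = 16.39 lies well outside the original x-range [2.32, 7.66] (x̄ ≈ 4.98), so this observation has high leverage and can move the slope substantially.

Step 1: Update the sums with the new point (n goes from 11 to 12)
Σx  = 54.76 + 16.39 = 71.15
Σy  = 328.64 + 83.13 = 411.77
Σx² = 303.7242 + 16.39² = 303.7242 + 268.6321 = 572.3563
Σxy = 1759.3348 + 16.39×83.13 = 1759.3348 + 1362.5007 = 3121.8355

Step 2: Recompute the slope with b₁ = (nΣxy − ΣxΣy) / (nΣx² − (Σx)²)
Numerator   = 12×3121.8355 − 71.15×411.77 = 37462.0260 − 29297.4355 = 8164.5905
Denominator = 12×572.3563 − 71.15² = 6868.2756 − 5062.3225 = 1805.9531
b₁(new) = 8164.5905 / 1805.9531 = 4.5209

(Same formula on the original sums: (11×1759.3348 − 54.76×328.64) / (11×303.7242 − 54.76²) = 1356.3564 / 342.3086 = 3.9624, matching the given fit.)

Step 3: Change in slope
Δβ₁ = 4.5209 − 3.9624 = +0.5585
Relative change = +0.5585 / 3.9624 × 100% = +14.1%
→ the slope increases when the point is added.

Because the point sits above the extension of the original line at a high-leverage x, it tilts the fit up.
In practice: check such a point for data-entry or measurement error.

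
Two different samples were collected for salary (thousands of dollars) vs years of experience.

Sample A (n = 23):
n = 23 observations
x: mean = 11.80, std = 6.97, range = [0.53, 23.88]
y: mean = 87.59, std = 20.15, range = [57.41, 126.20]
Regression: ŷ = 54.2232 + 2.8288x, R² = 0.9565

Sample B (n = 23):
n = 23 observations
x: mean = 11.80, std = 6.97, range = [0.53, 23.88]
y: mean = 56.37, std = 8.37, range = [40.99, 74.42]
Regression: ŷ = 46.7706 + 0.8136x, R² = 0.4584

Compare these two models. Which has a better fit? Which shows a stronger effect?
Model A has the better fit (R² = 0.9565 vs 0.4584). Model A shows the stronger effect (|β₁| = 2.8288 vs 0.8136).

Model Comparison:

Fit — compare R²:
- Model A: R² = 0.9565 → 95.65% of variance in salary explained
- Model B: R² = 0.4584 → 45.84% of variance in salary explained
- 0.9565 > 0.4584 → Model A has the better fit

Strength of effect — compare |β₁|:
- Model A: β₁ = 2.8288 → predicted salary rises 2.8288 thousand dollars per additional year of experience
- Model B: β₁ = 0.8136 → predicted salary rises 0.8136 thousand dollars per additional year of experience
- |2.8288| > |0.8136| → Model A shows the stronger marginal effect

Notes:
- R² measures how tightly points cluster around the line; β₁ measures how steep the line is — they answer different questions.
- The two samples could reflect different populations, time periods, or measurement quality.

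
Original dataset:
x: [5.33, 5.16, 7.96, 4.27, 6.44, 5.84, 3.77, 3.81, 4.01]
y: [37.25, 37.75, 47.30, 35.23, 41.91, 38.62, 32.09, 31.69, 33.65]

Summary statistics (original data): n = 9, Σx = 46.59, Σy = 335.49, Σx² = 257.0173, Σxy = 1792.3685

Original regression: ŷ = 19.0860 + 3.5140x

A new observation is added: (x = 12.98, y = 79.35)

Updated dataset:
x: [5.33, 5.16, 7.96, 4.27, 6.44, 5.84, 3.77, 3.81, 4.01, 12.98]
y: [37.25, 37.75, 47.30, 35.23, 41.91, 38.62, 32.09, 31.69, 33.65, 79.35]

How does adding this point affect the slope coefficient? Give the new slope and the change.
The slope changes from 3.5140 to 4.9707 (change of +1.4567, or +41.5%).

The new point has HIGH LEVERAGE: x = 12.98 is far from the original mean x̄ = 46.59/9 ≈ 5.18 (original range [3.77, 7.96]).

Step 1: Update the sums with the new point (n goes from 9 to 10)
Σx  = 46.59 + 12.98 = 59.57
Σy  = 335.49 + 79.35 = 414.84
Σx² = 257.0173 + 12.98² = 257.0173 + 168.4804 = 425.4977
Σxy = 1792.3685 + 12.98×79.35 = 1792.3685 + 1029.9630 = 2822.3315

Step 2: Recompute the slope with b₁ = (nΣxy − ΣxΣy) / (nΣx² − (Σx)²)
Numerator   = 10×2822.3315 − 59.57×414.84 = 28223.3150 − 24712.0188 = 3511.2962
Denominator = 10×425.4977 − 59.57² = 4254.9770 − 3548.5849 = 706.3921
b₁(new) = 3511.2962 / 706.3921 = 4.9707

(Same formula on the original sums: (9×1792.3685 − 46.59×335.49) / (9×257.0173 − 46.59²) = 500.8374 / 142.5276 = 3.5140, matching the given fit.)

Step 3: Change in slope
Δβ₁ = 4.9707 − 3.5140 = +1.4567
Relative change = +1.4567 / 3.5140 × 100% = +41.5%
→ the slope increases when the point is added.

Because the point sits above the extension of the original line at a high-leverage x, it tilts the fit up.
In practice: investigate whether it comes from the same population as the rest of the sample.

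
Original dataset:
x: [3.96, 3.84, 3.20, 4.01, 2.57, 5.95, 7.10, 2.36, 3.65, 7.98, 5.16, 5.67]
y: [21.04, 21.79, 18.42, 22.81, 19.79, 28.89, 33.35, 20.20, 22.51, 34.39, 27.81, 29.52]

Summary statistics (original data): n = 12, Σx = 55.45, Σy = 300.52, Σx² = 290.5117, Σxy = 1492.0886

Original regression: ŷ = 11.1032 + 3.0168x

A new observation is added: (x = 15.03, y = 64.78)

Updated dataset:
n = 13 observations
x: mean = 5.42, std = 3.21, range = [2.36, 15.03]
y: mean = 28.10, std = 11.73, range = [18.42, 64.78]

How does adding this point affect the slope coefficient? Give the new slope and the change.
Adding the point moves β₁ from 3.0168 to 3.6131, i.e. it increases by 0.5963 (+19.8%).

The new point has HIGH LEVERAGE: x = 15.03 is far from the original mean x̄ = 55.45/12 ≈ 4.62 (original range [2.36, 7.98]).

Step 1: Update the sums with the new point (n goes from 12 to 13)
Σx  = 55.45 + 15.03 = 70.48
Σy  = 300.52 + 64.78 = 365.30
Σx² = 290.5117 + 15.03² = 290.5117 + 225.9009 = 516.4126
Σxy = 1492.0886 + 15.03×64.78 = 1492.0886 + 973.6434 = 2465.7320

Step 2: Recompute the slope with b₁ = (nΣxy − ΣxΣy) / (nΣx² − (Σx)²)
Numerator   = 13×2465.7320 − 70.48×365.30 = 32054.5160 − 25746.3440 = 6308.1720
Denominator = 13×516.4126 − 70.48² = 6713.3638 − 4967.4304 = 1745.9334
b₁(new) = 6308.1720 / 1745.9334 = 3.6131

(Same formula on the original sums: (12×1492.0886 − 55.45×300.52) / (12×290.5117 − 55.45²) = 1241.2292 / 411.4379 = 3.0168, matching the given fit.)

Step 3: Change in slope
Δβ₁ = 3.6131 − 3.0168 = +0.5963
Relative change = +0.5963 / 3.0168 × 100% = +19.8%
→ the slope increases when the point is added.

A high-leverage point only changes the slope if it is off the original line; here y = 64.78 is above the original trend, so the slope increases.
In practice: check such a point for data-entry or measurement error; refit with and without it and report both if conclusions differ.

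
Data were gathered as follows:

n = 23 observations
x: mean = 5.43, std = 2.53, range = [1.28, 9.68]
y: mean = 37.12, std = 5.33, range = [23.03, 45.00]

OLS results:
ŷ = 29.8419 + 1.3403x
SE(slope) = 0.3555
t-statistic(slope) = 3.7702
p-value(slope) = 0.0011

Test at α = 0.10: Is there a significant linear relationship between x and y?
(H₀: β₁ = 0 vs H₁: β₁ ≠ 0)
Since p-value = 0.0011 < α = 0.10, reject H₀ — the slope is significantly different from 0.

Hypothesis test for the slope coefficient:

H₀: β₁ = 0 (no linear relationship)
H₁: β₁ ≠ 0 (linear relationship exists)

Test statistic: t = β̂₁ / SE(β̂₁) = 1.3403 / 0.3555 = 3.7702

The p-value (0.0011) is the probability, under H₀, of a t-statistic at least as extreme as |t| = 3.7702 (two-sided, df = n − 2 = 21).

Decision rule: reject H₀ if p-value < α.
p-value = 0.0011 < α = 0.10 → reject H₀.

There is sufficient evidence at the 10% significance level to conclude that a linear relationship exists between x and y.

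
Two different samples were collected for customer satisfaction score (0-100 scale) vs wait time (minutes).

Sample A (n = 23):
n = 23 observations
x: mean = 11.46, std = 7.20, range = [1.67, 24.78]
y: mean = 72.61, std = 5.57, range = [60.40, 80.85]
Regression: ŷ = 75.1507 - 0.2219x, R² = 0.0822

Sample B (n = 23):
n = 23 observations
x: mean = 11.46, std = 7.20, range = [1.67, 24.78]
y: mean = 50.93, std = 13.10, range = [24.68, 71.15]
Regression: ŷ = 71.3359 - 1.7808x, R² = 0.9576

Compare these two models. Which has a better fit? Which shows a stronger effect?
Model B has the better fit (R² = 0.9576 vs 0.0822). Model B shows the stronger effect (|β₁| = 1.7808 vs 0.2219).

Model Comparison:

Goodness of fit (R²):
- Model A: R² = 0.0822 → 8.22% of variance in satisfaction score explained
- Model B: R² = 0.9576 → 95.76% of variance in satisfaction score explained
- 0.9576 > 0.0822 → Model B has the better fit

Strength of effect — compare |β₁|:
- Model A: β₁ = -0.2219 → predicted satisfaction score falls 0.2219 points per additional minute of wait time
- Model B: β₁ = -1.7808 → predicted satisfaction score falls 1.7808 points per additional minute of wait time
- |-0.2219| < |-1.7808| → Model B shows the stronger marginal effect

Notes:
- A better fit (higher R²) doesn't necessarily mean a more important relationship.
- A steeper slope doesn't make a better model if the scatter around the line is large.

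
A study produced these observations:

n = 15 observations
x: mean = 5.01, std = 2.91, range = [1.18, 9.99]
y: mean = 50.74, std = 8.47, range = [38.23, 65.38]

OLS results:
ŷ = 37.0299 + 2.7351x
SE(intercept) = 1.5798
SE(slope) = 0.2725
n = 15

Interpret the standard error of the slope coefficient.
SE(slope) = 0.2725 measures the uncertainty in the estimated slope. The coefficient is estimated precisely (SE/|β̂₁| = 10.0%).

SE(β̂₁) = s / √Sxx, where s is the residual standard deviation and Sxx = Σ(x − x̄)². It is the yardstick for how far β̂₁ = 2.7351 could plausibly be from the true slope.

Relative precision:
- SE / |β̂₁| = 0.2725 / 2.7351 = 10.0%
- Rule of thumb (under 20%: precise; 20% to under 50%: moderately precise; 50% or more: imprecise) → precise

Link to interval estimation: a confidence interval for β₁ is β̂₁ ± t* × 0.2725, so SE sets the half-width per unit of t*.

What drives SE(β̂₁): more residual scatter → larger SE.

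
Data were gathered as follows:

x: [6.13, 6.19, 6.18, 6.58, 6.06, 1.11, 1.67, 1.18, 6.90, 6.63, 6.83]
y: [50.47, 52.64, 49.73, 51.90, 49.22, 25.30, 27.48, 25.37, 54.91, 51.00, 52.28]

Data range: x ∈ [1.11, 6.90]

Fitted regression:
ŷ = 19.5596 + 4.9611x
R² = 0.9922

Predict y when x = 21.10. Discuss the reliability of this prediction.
ŷ = 124.2388, but this is extrapolation (above the data range [1.11, 6.90]) and may be unreliable.

Prediction calculation:
ŷ = 19.5596 + 4.9611 × 21.10
ŷ = 124.2388

Reliability:
- Data range: x ∈ [1.11, 6.90]
- Prediction point: x = 21.10 is 14.20 units above the observed range → this is EXTRAPOLATION, not interpolation

Why that matters here:
- There are no observations near this x to validate the fitted line there
- R² describes fit only over the sampled x values; it says nothing about behaviour beyond them

The R² = 0.9922 only validates the fit within [1.11, 6.90]; treat ŷ = 124.2388 with caution.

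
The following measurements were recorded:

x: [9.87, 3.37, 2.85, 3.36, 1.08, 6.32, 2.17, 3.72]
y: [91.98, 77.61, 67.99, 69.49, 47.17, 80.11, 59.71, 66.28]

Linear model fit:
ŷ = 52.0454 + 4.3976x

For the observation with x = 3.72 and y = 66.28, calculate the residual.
Residual = -2.1245

The residual is the difference between the actual value and the predicted value:

Residual = y - ŷ

Step 1: Calculate predicted value
ŷ = 52.0454 + 4.3976 × 3.72
ŷ = 68.4045

Step 2: Calculate residual
Residual = 66.28 - 68.4045
Residual = -2.1245

Interpretation: the model overestimates the actual value by 2.1245 at this point (negative residual → observation lies below the fitted line).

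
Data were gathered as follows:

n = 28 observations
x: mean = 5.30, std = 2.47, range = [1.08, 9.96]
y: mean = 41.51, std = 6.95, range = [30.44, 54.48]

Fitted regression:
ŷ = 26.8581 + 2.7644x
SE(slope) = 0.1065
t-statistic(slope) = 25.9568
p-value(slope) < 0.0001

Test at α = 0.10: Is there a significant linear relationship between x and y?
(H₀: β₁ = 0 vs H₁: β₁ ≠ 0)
Since p-value < 0.0001 < α = 0.10, reject H₀ — the slope is significantly different from 0.

Hypothesis test for the slope coefficient:

H₀: β₁ = 0 (no linear relationship)
H₁: β₁ ≠ 0 (linear relationship exists)

Test statistic: t = β̂₁ / SE(β̂₁) = 2.7644 / 0.1065 = 25.9568

With df = 26, the two-sided p-value for |t| = 25.9568 is <0.0001.

Decision rule: reject H₀ if p-value < α.
p-value < 0.0001 < α = 0.10 → reject H₀.

At α = 0.10 the data do provide convincing evidence of a nonzero slope.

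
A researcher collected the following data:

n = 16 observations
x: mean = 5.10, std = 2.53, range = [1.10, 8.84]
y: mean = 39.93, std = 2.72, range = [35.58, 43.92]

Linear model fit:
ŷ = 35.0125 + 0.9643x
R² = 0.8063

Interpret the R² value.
The model explains 80.63% of the variance in y (R² = 0.8063), leaving 19.37% unexplained; the fit is strong.

The coefficient of determination R² is the fraction of the total variation in y that the fitted line accounts for.

Here R² = 0.8063:
- Explained: 80.63% of the variation in y
- Unexplained (residual): 100% − 80.63% = 19.37%
- Rule of thumb (below 0.3 weak; 0.3 to below 0.7 moderate; 0.7 and above strong) → strong

Note: R² never decreases when predictors are added, so it should not be used alone to compare models of different size.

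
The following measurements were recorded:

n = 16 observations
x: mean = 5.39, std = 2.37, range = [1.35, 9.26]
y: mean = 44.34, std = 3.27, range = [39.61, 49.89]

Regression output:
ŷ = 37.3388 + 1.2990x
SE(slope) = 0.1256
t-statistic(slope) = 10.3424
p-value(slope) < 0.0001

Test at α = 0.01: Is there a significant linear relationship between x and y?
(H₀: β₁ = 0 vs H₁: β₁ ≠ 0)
Since p-value < 0.0001 < α = 0.01, reject H₀ — the slope is significantly different from 0.

Hypothesis test for the slope coefficient:

H₀: β₁ = 0 (no linear relationship)
H₁: β₁ ≠ 0 (linear relationship exists)

Test statistic: t = β̂₁ / SE(β̂₁) = 1.2990 / 0.1256 = 10.3424

With df = 14, the two-sided p-value for |t| = 10.3424 is <0.0001.

Decision rule: reject H₀ if p-value < α.
p-value < 0.0001 < α = 0.01 → reject H₀.

There is sufficient evidence at the 1% significance level to conclude that a linear relationship exists between x and y.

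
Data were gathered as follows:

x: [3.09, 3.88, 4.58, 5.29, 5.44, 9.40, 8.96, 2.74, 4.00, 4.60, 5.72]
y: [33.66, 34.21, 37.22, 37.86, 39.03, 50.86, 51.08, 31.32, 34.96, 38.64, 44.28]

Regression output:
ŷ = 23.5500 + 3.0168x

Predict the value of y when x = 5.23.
ŷ = 39.3279

To predict y for x = 5.23, substitute into the regression equation:

ŷ = 23.5500 + 3.0168 × 5.23
ŷ = 23.5500 + 15.7779
ŷ = 39.3279

This is the fitted mean response at that x — an individual observation would come with a wider prediction interval.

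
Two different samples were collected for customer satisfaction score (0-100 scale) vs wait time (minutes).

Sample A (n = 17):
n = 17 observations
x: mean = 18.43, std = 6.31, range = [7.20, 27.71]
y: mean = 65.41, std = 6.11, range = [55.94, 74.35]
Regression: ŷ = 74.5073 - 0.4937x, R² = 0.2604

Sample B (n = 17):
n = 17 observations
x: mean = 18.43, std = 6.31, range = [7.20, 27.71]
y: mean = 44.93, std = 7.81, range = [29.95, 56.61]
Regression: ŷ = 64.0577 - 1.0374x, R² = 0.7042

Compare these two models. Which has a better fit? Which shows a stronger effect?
Model B has the better fit (R² = 0.7042 vs 0.2604). Model B shows the stronger effect (|β₁| = 1.0374 vs 0.4937).

Model Comparison:

Fit — compare R²:
- Model A: R² = 0.2604 → 26.04% of variance in satisfaction score explained
- Model B: R² = 0.7042 → 70.42% of variance in satisfaction score explained
- 0.7042 > 0.2604 → Model B has the better fit

Which has the larger per-minute effect? (|β₁|)
- Model A: β₁ = -0.4937 → predicted satisfaction score falls 0.4937 points per additional minute of wait time
- Model B: β₁ = -1.0374 → predicted satisfaction score falls 1.0374 points per additional minute of wait time
- |-0.4937| < |-1.0374| → Model B shows the stronger marginal effect

Note: The two samples could reflect different populations, time periods, or measurement quality.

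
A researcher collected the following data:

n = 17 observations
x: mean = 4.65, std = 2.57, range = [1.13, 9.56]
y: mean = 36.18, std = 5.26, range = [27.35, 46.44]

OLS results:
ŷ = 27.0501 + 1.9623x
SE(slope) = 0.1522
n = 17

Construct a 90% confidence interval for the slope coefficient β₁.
The 90% CI for β₁ is (1.6955, 2.2291)

Confidence interval for the slope:

The 90% CI for β₁ is: β̂₁ ± t*(α/2, n-2) × SE(β̂₁)

Step 1: Find critical t-value
- Confidence level = 0.9
- Degrees of freedom = n - 2 = 17 - 2 = 15
- t*(α/2, 15) = 1.7531

Step 2: Calculate margin of error
Margin = 1.7531 × 0.1522 = 0.2668

Step 3: Construct interval
CI = 1.9623 ± 0.2668
CI = (1.6955, 2.2291)

Interpretation: We are 90% confident that the true slope β₁ lies between 1.6955 and 2.2291.
Since 0 is outside the interval, a two-sided test at α = 0.10 would reject H₀: β₁ = 0.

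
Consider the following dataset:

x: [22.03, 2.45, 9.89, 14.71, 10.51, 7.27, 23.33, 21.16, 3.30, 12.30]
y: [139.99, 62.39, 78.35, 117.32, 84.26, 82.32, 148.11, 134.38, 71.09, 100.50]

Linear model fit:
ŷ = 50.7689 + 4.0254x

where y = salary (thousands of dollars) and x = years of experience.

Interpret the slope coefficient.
For each additional year of experience, predicted salary increases by approximately 4.0254 thousand dollars.

β₁ = 4.0254 is the change in predicted salary (thousand dollars) per additional year of experience.

Interpretation:
- Experience up by 1 year → predicted salary increases by 4.0254 thousand dollars
- The effect is assumed constant over the observed range of x (linearity)
- The sign (+) gives the direction; the magnitude 4.0254 gives the size of the effect per year

The intercept β₀ = 50.7689 is the predicted salary when experience = 0; since the smallest observed x is 2.45, this is an extrapolation and mainly anchors the line.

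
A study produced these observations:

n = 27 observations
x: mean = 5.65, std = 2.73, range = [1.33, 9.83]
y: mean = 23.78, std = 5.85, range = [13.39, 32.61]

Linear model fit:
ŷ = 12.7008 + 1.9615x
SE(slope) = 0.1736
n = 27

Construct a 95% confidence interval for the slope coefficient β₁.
The 95% CI for β₁ is (1.6040, 2.3190)

Confidence interval for the slope:

The 95% CI for β₁ is: β̂₁ ± t*(α/2, n-2) × SE(β̂₁)

Step 1: Find critical t-value
- Confidence level = 0.95
- Degrees of freedom = n - 2 = 27 - 2 = 25
- t*(α/2, 25) = 2.0595

Step 2: Calculate margin of error
Margin = 2.0595 × 0.1736 = 0.3575

Step 3: Construct interval
CI = 1.9615 ± 0.3575
CI = (1.6040, 2.3190)

Interpretation: We are 95% confident that the true slope β₁ lies between 1.6040 and 2.3190.
Since 0 is outside the interval, a two-sided test at α = 0.05 would reject H₀: β₁ = 0.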